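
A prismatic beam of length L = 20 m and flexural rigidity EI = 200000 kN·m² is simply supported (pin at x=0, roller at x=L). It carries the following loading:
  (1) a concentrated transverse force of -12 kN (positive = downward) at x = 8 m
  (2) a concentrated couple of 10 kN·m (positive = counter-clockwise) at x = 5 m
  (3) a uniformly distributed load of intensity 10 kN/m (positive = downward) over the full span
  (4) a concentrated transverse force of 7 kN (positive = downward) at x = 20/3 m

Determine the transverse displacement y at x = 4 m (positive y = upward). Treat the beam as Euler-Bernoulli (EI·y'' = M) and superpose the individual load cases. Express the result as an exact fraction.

y(4) = -953039/16200000 m

Load 1 — point force P=-12 kN at a=8 m (b=L-a=12):
  y_1 = -Pbx(L²-b²-x²)/(6LEI)  [x≤a] = -(-12)·12·4·(20²-12²-4²)/(6·20·200000) = 18/3125 m
Load 2 — applied couple M₀=10 kN·m at a=5 m (b=L-a=15):
  y_2 = (M₀x³/(6L)+C₁x)/EI  [x≤a] with C₁=M₀(3b²-L²)/(6L)=275/12 = (10·4³/(6·20)+(275/12)·4)/200000 = 97/200000 m
Load 3 — uniform load w=10 kN/m over full span:
  y_3 = -wx(L³-2Lx²+x³)/(24EI) = -10·4·(20³-2·20·4²+4³)/(24·200000) = -116/1875 m
Load 4 — point force P=7 kN at a=20/3 m (b=L-a=40/3):
  y_4 = -Pbx(L²-b²-x²)/(6LEI)  [x≤a] = -7·(40/3)·4·(20²-(40/3)²-4²)/(6·20·200000) = -812/253125 m
Superposition: y = Σ y_i = -953039/16200000 m ≈ -0.058830 m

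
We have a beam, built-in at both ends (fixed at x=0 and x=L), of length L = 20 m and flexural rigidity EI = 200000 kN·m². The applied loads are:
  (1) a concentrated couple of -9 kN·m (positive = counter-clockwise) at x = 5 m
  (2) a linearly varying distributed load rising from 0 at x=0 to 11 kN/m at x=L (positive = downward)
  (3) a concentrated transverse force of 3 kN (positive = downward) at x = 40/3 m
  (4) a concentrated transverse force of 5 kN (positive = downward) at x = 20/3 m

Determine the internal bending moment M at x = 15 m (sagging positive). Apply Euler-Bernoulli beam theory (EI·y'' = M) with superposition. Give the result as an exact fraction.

M(15) = 34537/864 kN·m

Load 1 — applied couple M₀=-9 kN·m at a=5 m (b=L-a=15):
  M_1 = R_Ax - M_A - M₀  [x>a] with R_A=-81/160, M_A=27/16 = (-81/160)·15 - (27/16) - (-9) = -9/32 kN·m
Load 2 — triangular load w₀=11 kN/m (0→w₀ over full span):
  M_2 = 3w₀Lx/20 - w₀L²/30 - w₀x³/(6L) = 3·11·20·15/20 - 11·20²/30 - 11·15³/(6·20) = 935/24 kN·m
Load 3 — point force P=3 kN at a=40/3 m (b=L-a=20/3):
  M_3 = Pa²(a+3b)(L-x)/L³ - Pa²b/L²  [x>a] = 3·(40/3)²·((40/3)+3·(20/3))·(20-15)/20³ - 3·(40/3)²·(20/3)/20² = 20/9 kN·m
Load 4 — point force P=5 kN at a=20/3 m (b=L-a=40/3):
  M_4 = Pa²(a+3b)(L-x)/L³ - Pa²b/L²  [x>a] = 5·(20/3)²·((20/3)+3·(40/3))·(20-15)/20³ - 5·(20/3)²·(40/3)/20² = -25/27 kN·m
Superposition: M = Σ M_i = 34537/864 kN·m ≈ 39.973380 kN·m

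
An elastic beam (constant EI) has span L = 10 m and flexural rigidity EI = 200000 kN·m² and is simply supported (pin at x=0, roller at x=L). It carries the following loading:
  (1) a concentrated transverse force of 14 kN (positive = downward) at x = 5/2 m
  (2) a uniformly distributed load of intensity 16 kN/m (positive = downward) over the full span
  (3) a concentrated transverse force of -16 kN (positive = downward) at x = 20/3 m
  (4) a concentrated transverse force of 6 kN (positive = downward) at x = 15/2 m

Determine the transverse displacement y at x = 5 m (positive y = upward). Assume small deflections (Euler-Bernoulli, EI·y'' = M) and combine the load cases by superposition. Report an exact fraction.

y(5) = -10813/1036800 m

Load 1 — point force P=14 kN at a=5/2 m (b=L-a=15/2):
  y_1 = -Pa(L-x)(2Lx-a²-x²)/(6LEI)  [x>a] = -14·(5/2)·(10-5)·(2·10·5-(5/2)²-5²)/(6·10·200000) = -77/76800 m
Load 2 — uniform load w=16 kN/m over full span:
  y_2 = -wx(L³-2Lx²+x³)/(24EI) = -16·5·(10³-2·10·5²+5³)/(24·200000) = -1/96 m
Load 3 — point force P=-16 kN at a=20/3 m (b=L-a=10/3):
  y_3 = -Pbx(L²-b²-x²)/(6LEI)  [x≤a] = -(-16)·(10/3)·5·(10²-(10/3)²-5²)/(6·10·200000) = 23/16200 m
Load 4 — point force P=6 kN at a=15/2 m (b=L-a=5/2):
  y_4 = -Pbx(L²-b²-x²)/(6LEI)  [x≤a] = -6·(5/2)·5·(10²-(5/2)²-5²)/(6·10·200000) = -11/25600 m
Superposition: y = Σ y_i = -10813/1036800 m ≈ -0.010429 m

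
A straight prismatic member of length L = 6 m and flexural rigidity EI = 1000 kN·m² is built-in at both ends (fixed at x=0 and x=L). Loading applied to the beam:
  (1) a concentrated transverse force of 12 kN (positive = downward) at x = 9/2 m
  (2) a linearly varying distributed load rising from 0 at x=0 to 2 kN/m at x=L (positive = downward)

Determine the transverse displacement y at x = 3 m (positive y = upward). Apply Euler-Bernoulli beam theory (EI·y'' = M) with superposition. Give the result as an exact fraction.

Load 1 — point force P=12 kN at a=9/2 m (b=L-a=3/2):
  y_1 = -Pb²x²(3aL-(3a+b)x)/(6L³EI)  [x≤a] = -12·(3/2)²·3²·(3·(9/2)·6-(3·(9/2)+(3/2))·3)/(6·6³·1000) = -27/4000 m
Load 2 — triangular load w₀=2 kN/m (0→w₀ over full span):
  y_2 = -w₀x²(L-x)²(x+2L)/(120LEI) = -2·3²·(6-3)²·(3+2·6)/(120·6·1000) = -27/8000 m
Superposition: y = Σ y_i = -81/8000 m ≈ -0.010125 m

y(3) = -81/8000 m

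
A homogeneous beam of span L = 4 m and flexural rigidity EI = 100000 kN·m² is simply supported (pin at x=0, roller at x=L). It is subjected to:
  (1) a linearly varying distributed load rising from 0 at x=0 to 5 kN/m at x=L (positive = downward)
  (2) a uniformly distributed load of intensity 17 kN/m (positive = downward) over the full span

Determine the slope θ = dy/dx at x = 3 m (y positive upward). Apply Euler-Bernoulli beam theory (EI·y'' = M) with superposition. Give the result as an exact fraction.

θ(3) = 10289/28800000 rad

Load 1 — triangular load w₀=5 kN/m (0→w₀ over full span):
  θ_1 = -w₀(7L⁴-30L²x²+15x⁴)/(360LEI) = -5·(7·4⁴-30·4²·3²+15·3⁴)/(360·4·100000) = 1313/28800000 rad
Load 2 — uniform load w=17 kN/m over full span:
  θ_2 = -w(L³-6Lx²+4x³)/(24EI) = -17·(4³-6·4·3²+4·3³)/(24·100000) = 187/600000 rad
Superposition: θ = Σ θ_i = 10289/28800000 rad ≈ 0.000357 rad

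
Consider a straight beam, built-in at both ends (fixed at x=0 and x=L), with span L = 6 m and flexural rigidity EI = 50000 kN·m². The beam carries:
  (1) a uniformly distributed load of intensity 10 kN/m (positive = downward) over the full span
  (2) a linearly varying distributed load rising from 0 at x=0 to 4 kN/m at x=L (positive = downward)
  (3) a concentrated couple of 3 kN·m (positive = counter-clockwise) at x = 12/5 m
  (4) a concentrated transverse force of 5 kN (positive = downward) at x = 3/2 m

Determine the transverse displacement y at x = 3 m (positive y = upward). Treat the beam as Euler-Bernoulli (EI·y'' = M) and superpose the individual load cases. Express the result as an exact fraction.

Load 1 — uniform load w=10 kN/m over full span:
  y_1 = -wx²(L-x)²/(24EI) = -10·3²·(6-3)²/(24·50000) = -27/40000 m
Load 2 — triangular load w₀=4 kN/m (0→w₀ over full span):
  y_2 = -w₀x²(L-x)²(x+2L)/(120LEI) = -4·3²·(6-3)²·(3+2·6)/(120·6·50000) = -27/200000 m
Load 3 — applied couple M₀=3 kN·m at a=12/5 m (b=L-a=18/5):
  y_3 = (R_Ax³/6 - M_Ax²/2 - M₀(x-a)²/2)/EI  [x>a] with R_A=18/25, M_A=9/25 = ((18/25)·3³/6 - (9/25)·3²/2 - 3·(3-(12/5))²/2)/50000 = 27/1250000 m
Load 4 — point force P=5 kN at a=3/2 m (b=L-a=9/2):
  y_4 = -Pa²(L-x)²(3bL-(3b+a)(L-x))/(6L³EI)  [x>a] = -5·(3/2)²·(6-3)²·(3·(9/2)·6-(3·(9/2)+(3/2))·(6-3))/(6·6³·50000) = -9/160000 m
Superposition: y = Σ y_i = -16893/20000000 m ≈ -0.000845 m

y(3) = -16893/20000000 m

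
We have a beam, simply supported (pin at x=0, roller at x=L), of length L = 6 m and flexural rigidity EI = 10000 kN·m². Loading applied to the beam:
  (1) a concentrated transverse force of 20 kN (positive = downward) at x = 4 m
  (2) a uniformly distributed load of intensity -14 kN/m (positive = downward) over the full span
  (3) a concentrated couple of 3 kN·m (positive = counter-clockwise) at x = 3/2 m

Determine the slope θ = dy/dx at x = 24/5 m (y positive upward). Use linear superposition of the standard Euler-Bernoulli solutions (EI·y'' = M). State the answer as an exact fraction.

θ(24/5) = -1206451/180000000 rad

Load 1 — point force P=20 kN at a=4 m (b=L-a=2):
  θ_1 = -Pa(2L²-6Lx+3x²+a²)/(6LEI)  [x>a] = -20·4·(2·6²-6·6·(24/5)+3·(24/5)²+4²)/(6·6·10000) = 98/28125 rad
Load 2 — uniform load w=-14 kN/m over full span:
  θ_2 = -w(L³-6Lx²+4x³)/(24EI) = -(-14)·(6³-6·6·(24/5)²+4·(24/5)³)/(24·10000) = -6237/625000 rad
Load 3 — applied couple M₀=3 kN·m at a=3/2 m (b=L-a=9/2):
  θ_3 = (M₀x²/(2L)-M₀(x-a)+C₁)/EI  [x>a] with C₁=M₀(3b²-L²)/(6L)=33/16 = (3·(24/5)²/(2·6)-3·((24/5)-(3/2))+(33/16))/10000 = -831/4000000 rad
Superposition: θ = Σ θ_i = -1206451/180000000 rad ≈ -0.006703 rad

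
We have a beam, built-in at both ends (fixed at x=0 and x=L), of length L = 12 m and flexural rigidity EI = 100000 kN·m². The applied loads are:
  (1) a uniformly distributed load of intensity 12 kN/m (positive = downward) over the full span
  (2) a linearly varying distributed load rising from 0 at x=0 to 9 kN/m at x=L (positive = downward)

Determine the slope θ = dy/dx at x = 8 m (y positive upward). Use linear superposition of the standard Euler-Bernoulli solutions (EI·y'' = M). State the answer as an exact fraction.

θ(8) = 27/15625 rad

Load 1 — uniform load w=12 kN/m over full span:
  θ_1 = -wx(L-x)(L-2x)/(12EI) = -12·8·(12-8)·(12-2·8)/(12·100000) = 4/3125 rad
Load 2 — triangular load w₀=9 kN/m (0→w₀ over full span):
  θ_2 = -w₀(2x(L-x)(L-2x)(x+2L)+x²(L-x)²)/(120LEI) = -9·(2·8·(12-8)·(12-2·8)·(8+2·12)+8²·(12-8)²)/(120·12·100000) = 7/15625 rad
Superposition: θ = Σ θ_i = 27/15625 rad ≈ 0.001728 rad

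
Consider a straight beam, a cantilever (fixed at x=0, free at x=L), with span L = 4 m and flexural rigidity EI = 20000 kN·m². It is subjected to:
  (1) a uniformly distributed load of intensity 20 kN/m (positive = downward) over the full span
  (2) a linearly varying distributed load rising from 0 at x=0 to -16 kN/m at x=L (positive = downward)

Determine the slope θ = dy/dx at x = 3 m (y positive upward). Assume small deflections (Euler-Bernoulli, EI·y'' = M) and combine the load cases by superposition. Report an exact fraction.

θ(3) = -169/40000 rad

Load 1 — uniform load w=20 kN/m over full span:
  θ_1 = -wx(x²-3Lx+3L²)/(6EI) = -20·3·(3²-3·4·3+3·4²)/(6·20000) = -21/2000 rad
Load 2 — triangular load w₀=-16 kN/m (0→w₀ over full span):
  θ_2 = (w₀Lx²/4-w₀L²x/3-w₀x⁴/(24L))/EI = ((-16)·4·3²/4-(-16)·4²·3/3-(-16)·3⁴/(24·4))/20000 = 251/40000 rad
Superposition: θ = Σ θ_i = -169/40000 rad ≈ -0.004225 rad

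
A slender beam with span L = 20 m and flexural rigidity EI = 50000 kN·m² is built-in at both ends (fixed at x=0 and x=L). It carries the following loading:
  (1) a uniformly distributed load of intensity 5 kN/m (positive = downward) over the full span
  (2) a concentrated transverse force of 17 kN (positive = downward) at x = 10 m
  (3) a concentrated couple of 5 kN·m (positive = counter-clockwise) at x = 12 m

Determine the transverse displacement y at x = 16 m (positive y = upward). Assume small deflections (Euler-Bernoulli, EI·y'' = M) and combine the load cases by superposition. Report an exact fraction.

y(16) = -20657/937500 m

Load 1 — uniform load w=5 kN/m over full span:
  y_1 = -wx²(L-x)²/(24EI) = -5·16²·(20-16)²/(24·50000) = -32/1875 m
Load 2 — point force P=17 kN at a=10 m (b=L-a=10):
  y_2 = -Pa²(L-x)²(3bL-(3b+a)(L-x))/(6L³EI)  [x>a] = -17·10²·(20-16)²·(3·10·20-(3·10+10)·(20-16))/(6·20³·50000) = -187/37500 m
Load 3 — applied couple M₀=5 kN·m at a=12 m (b=L-a=8):
  y_3 = (R_Ax³/6 - M_Ax²/2 - M₀(x-a)²/2)/EI  [x>a] with R_A=9/25, M_A=8/5 = ((9/25)·16³/6 - (8/5)·16²/2 - 5·(16-12)²/2)/50000 = 3/156250 m
Superposition: y = Σ y_i = -20657/937500 m ≈ -0.022034 m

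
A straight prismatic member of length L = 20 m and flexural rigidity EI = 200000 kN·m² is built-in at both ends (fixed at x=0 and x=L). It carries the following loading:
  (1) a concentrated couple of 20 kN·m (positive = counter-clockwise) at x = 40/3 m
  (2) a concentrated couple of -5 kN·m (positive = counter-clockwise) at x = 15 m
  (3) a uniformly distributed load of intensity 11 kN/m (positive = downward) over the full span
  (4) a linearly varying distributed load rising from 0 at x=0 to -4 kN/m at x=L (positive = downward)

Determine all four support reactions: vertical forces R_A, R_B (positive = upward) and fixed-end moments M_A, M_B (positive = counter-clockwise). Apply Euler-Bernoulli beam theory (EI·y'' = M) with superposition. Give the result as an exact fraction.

R_A = 9509/96 kN, M_A = 5095/16 kN·m, R_B = 7771/96 kN, M_B = -13715/48 kN·m

Load 1 — applied couple M₀=20 kN·m at a=40/3 m (b=L-a=20/3):
  R_A = 6M₀ab/L³ = 6·20·(40/3)·(20/3)/20³ = 4/3 kN
  M_A = M₀b(2a-b)/L² = 20·(20/3)·(2·(40/3)-(20/3))/20² = 20/3 kN·m
  R_B = -6M₀ab/L³ = -6·20·(40/3)·(20/3)/20³ = -4/3 kN
  M_B = M₀a(2b-a)/L² = 20·(40/3)·(2·(20/3)-(40/3))/20² = 0 kN·m
Load 2 — applied couple M₀=-5 kN·m at a=15 m (b=L-a=5):
  R_A = 6M₀ab/L³ = 6·(-5)·15·5/20³ = -9/32 kN
  M_A = M₀b(2a-b)/L² = (-5)·5·(2·15-5)/20² = -25/16 kN·m
  R_B = -6M₀ab/L³ = -6·(-5)·15·5/20³ = 9/32 kN
  M_B = M₀a(2b-a)/L² = (-5)·15·(2·5-15)/20² = 15/16 kN·m
Load 3 — uniform load w=11 kN/m over full span:
  R_A = wL/2 = 11·20/2 = 110 kN
  M_A = wL²/12 = 11·20²/12 = 1100/3 kN·m
  R_B = wL/2 = 11·20/2 = 110 kN
  M_B = -wL²/12 = -11·20²/12 = -1100/3 kN·m
Load 4 — triangular load w₀=-4 kN/m (0→w₀ over full span):
  R_A = 3w₀L/20 = 3·(-4)·20/20 = -12 kN
  M_A = w₀L²/30 = (-4)·20²/30 = -160/3 kN·m
  R_B = 7w₀L/20 = 7·(-4)·20/20 = -28 kN
  M_B = -w₀L²/20 = -(-4)·20²/20 = 80 kN·m
Superposition: R_A = 9509/96 kN, M_A = 5095/16 kN·m, R_B = 7771/96 kN, M_B = -13715/48 kN·m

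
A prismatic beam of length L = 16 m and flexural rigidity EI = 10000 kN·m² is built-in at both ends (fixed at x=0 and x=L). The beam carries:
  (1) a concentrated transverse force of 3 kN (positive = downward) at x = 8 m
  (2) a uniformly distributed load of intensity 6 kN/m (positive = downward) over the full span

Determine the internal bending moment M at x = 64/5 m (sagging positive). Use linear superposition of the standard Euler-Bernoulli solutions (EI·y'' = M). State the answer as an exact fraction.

M(64/5) = -158/25 kN·m

Load 1 — point force P=3 kN at a=8 m (b=L-a=8):
  M_1 = Pa²(a+3b)(L-x)/L³ - Pa²b/L²  [x>a] = 3·8²·(8+3·8)·(16-(64/5))/16³ - 3·8²·8/16² = -6/5 kN·m
Load 2 — uniform load w=6 kN/m over full span:
  M_2 = wLx/2 - wL²/12 - wx²/2 = 6·16·(64/5)/2 - 6·16²/12 - 6·(64/5)²/2 = -128/25 kN·m
Superposition: M = Σ M_i = -158/25 kN·m ≈ -6.320000 kN·m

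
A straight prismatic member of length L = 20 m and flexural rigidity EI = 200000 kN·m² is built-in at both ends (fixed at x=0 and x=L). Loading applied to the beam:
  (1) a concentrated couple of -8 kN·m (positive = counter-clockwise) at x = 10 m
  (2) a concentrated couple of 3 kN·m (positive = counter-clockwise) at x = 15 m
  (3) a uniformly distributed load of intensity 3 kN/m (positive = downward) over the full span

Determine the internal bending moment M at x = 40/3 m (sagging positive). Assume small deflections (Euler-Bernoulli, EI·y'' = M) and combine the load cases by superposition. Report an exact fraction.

Load 1 — applied couple M₀=-8 kN·m at a=10 m (b=L-a=10):
  M_1 = R_Ax - M_A - M₀  [x>a] with R_A=-3/5, M_A=-2 = (-3/5)·(40/3) - (-2) - (-8) = 2 kN·m
Load 2 — applied couple M₀=3 kN·m at a=15 m (b=L-a=5):
  M_2 = R_Ax - M_A  [x≤a] with R_A=27/160, M_A=15/16 = (27/160)·(40/3) - (15/16) = 21/16 kN·m
Load 3 — uniform load w=3 kN/m over full span:
  M_3 = wLx/2 - wL²/12 - wx²/2 = 3·20·(40/3)/2 - 3·20²/12 - 3·(40/3)²/2 = 100/3 kN·m
Superposition: M = Σ M_i = 1759/48 kN·m ≈ 36.645833 kN·m

M(40/3) = 1759/48 kN·m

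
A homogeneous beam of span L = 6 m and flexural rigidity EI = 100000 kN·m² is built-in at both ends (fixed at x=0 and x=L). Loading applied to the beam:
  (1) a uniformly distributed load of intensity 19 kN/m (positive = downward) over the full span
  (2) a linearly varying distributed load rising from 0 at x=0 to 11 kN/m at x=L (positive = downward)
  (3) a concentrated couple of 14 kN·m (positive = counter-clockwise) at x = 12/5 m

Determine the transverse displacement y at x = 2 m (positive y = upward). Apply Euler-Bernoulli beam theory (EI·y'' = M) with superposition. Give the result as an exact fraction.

y(2) = -3557/5625000 m

Load 1 — uniform load w=19 kN/m over full span:
  y_1 = -wx²(L-x)²/(24EI) = -19·2²·(6-2)²/(24·100000) = -19/37500 m
Load 2 — triangular load w₀=11 kN/m (0→w₀ over full span):
  y_2 = -w₀x²(L-x)²(x+2L)/(120LEI) = -11·2²·(6-2)²·(2+2·6)/(120·6·100000) = -77/562500 m
Load 3 — applied couple M₀=14 kN·m at a=12/5 m (b=L-a=18/5):
  y_3 = (R_Ax³/6 - M_Ax²/2)/EI  [x≤a] with R_A=84/25, M_A=42/25 = ((84/25)·2³/6 - (42/25)·2²/2)/100000 = 7/625000 m
Superposition: y = Σ y_i = -3557/5625000 m ≈ -0.000632 m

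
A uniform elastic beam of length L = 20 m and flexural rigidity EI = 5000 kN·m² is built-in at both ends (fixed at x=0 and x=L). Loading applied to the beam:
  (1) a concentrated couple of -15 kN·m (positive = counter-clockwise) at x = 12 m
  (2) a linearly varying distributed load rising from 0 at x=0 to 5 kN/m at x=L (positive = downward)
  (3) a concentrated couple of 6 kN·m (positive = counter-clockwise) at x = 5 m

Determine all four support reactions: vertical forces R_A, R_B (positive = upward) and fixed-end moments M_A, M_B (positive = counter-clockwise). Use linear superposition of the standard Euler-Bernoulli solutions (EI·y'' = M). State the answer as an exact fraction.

Load 1 — applied couple M₀=-15 kN·m at a=12 m (b=L-a=8):
  R_A = 6M₀ab/L³ = 6·(-15)·12·8/20³ = -27/25 kN
  M_A = M₀b(2a-b)/L² = (-15)·8·(2·12-8)/20² = -24/5 kN·m
  R_B = -6M₀ab/L³ = -6·(-15)·12·8/20³ = 27/25 kN
  M_B = M₀a(2b-a)/L² = (-15)·12·(2·8-12)/20² = -9/5 kN·m
Load 2 — triangular load w₀=5 kN/m (0→w₀ over full span):
  R_A = 3w₀L/20 = 3·5·20/20 = 15 kN
  M_A = w₀L²/30 = 5·20²/30 = 200/3 kN·m
  R_B = 7w₀L/20 = 7·5·20/20 = 35 kN
  M_B = -w₀L²/20 = -5·20²/20 = -100 kN·m
Load 3 — applied couple M₀=6 kN·m at a=5 m (b=L-a=15):
  R_A = 6M₀ab/L³ = 6·6·5·15/20³ = 27/80 kN
  M_A = M₀b(2a-b)/L² = 6·15·(2·5-15)/20² = -9/8 kN·m
  R_B = -6M₀ab/L³ = -6·6·5·15/20³ = -27/80 kN
  M_B = M₀a(2b-a)/L² = 6·5·(2·15-5)/20² = 15/8 kN·m
Superposition: R_A = 5703/400 kN, M_A = 7289/120 kN·m, R_B = 14297/400 kN, M_B = -3997/40 kN·m

R_A = 5703/400 kN, M_A = 7289/120 kN·m, R_B = 14297/400 kN, M_B = -3997/40 kN·m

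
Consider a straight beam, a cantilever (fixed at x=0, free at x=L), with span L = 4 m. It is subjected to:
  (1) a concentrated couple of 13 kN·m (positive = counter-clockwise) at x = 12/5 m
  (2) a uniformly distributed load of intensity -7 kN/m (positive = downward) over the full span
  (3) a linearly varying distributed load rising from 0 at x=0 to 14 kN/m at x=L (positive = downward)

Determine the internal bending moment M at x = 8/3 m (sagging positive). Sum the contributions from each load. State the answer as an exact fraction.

M(8/3) = -392/81 kN·m

Load 1 — applied couple M₀=13 kN·m at a=12/5 m (b=L-a=8/5):
  M_1 = 0  [x>a] = 0 kN·m
Load 2 — uniform load w=-7 kN/m over full span:
  M_2 = -w(L-x)²/2 = -(-7)·(4-(8/3))²/2 = 56/9 kN·m
Load 3 — triangular load w₀=14 kN/m (0→w₀ over full span):
  M_3 = w₀Lx/2 - w₀L²/3 - w₀x³/(6L) = 14·4·(8/3)/2 - 14·4²/3 - 14·(8/3)³/(6·4) = -896/81 kN·m
Superposition: M = Σ M_i = -392/81 kN·m ≈ -4.839506 kN·m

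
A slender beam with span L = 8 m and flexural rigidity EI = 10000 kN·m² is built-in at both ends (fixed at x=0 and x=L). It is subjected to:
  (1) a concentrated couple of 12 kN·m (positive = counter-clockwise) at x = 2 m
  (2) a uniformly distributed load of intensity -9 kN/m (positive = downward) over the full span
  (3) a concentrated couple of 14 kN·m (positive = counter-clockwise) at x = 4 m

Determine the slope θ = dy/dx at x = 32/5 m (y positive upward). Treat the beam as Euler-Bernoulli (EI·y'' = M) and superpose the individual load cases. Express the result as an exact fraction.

Load 1 — applied couple M₀=12 kN·m at a=2 m (b=L-a=6):
  θ_1 = (R_Ax²/2 - M_Ax - M₀(x-a))/EI  [x>a] with R_A=27/16, M_A=-9/4 = ((27/16)·(32/5)²/2 - (-9/4)·(32/5) - 12·((32/5)-2))/10000 = -6/15625 rad
Load 2 — uniform load w=-9 kN/m over full span:
  θ_2 = -wx(L-x)(L-2x)/(12EI) = -(-9)·(32/5)·(8-(32/5))·(8-2·(32/5))/(12·10000) = -288/78125 rad
Load 3 — applied couple M₀=14 kN·m at a=4 m (b=L-a=4):
  θ_3 = (R_Ax²/2 - M_Ax - M₀(x-a))/EI  [x>a] with R_A=21/8, M_A=7/2 = ((21/8)·(32/5)²/2 - (7/2)·(32/5) - 14·((32/5)-4))/10000 = -7/31250 rad
Superposition: θ = Σ θ_i = -671/156250 rad ≈ -0.004294 rad

θ(32/5) = -671/156250 rad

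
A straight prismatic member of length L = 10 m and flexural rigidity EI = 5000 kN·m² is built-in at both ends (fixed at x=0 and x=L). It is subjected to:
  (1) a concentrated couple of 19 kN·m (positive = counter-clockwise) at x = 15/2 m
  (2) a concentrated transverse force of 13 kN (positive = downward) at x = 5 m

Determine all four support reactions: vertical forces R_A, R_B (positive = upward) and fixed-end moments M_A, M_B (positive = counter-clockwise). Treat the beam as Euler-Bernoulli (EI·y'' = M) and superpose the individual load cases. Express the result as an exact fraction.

Load 1 — applied couple M₀=19 kN·m at a=15/2 m (b=L-a=5/2):
  R_A = 6M₀ab/L³ = 6·19·(15/2)·(5/2)/10³ = 171/80 kN
  M_A = M₀b(2a-b)/L² = 19·(5/2)·(2·(15/2)-(5/2))/10² = 95/16 kN·m
  R_B = -6M₀ab/L³ = -6·19·(15/2)·(5/2)/10³ = -171/80 kN
  M_B = M₀a(2b-a)/L² = 19·(15/2)·(2·(5/2)-(15/2))/10² = -57/16 kN·m
Load 2 — point force P=13 kN at a=5 m (b=L-a=5):
  R_A = Pb²(3a+b)/L³ = 13·5²·(3·5+5)/10³ = 13/2 kN
  M_A = Pab²/L² = 13·5·5²/10² = 65/4 kN·m
  R_B = Pa²(a+3b)/L³ = 13·5²·(5+3·5)/10³ = 13/2 kN
  M_B = -Pa²b/L² = -13·5²·5/10² = -65/4 kN·m
Superposition: R_A = 691/80 kN, M_A = 355/16 kN·m, R_B = 349/80 kN, M_B = -317/16 kN·m

R_A = 691/80 kN, M_A = 355/16 kN·m, R_B = 349/80 kN, M_B = -317/16 kN·m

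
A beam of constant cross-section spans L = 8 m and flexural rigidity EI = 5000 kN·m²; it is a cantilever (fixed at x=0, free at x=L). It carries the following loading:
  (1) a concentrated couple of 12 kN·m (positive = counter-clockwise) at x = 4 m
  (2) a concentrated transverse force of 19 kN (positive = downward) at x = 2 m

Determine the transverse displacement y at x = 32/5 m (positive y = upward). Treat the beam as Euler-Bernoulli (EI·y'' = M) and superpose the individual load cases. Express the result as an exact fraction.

Load 1 — applied couple M₀=12 kN·m at a=4 m (b=L-a=4):
  y_1 = M₀a(2x-a)/(2EI)  [x>a] = 12·4·(2·(32/5)-4)/(2·5000) = 132/3125 m
Load 2 — point force P=19 kN at a=2 m (b=L-a=6):
  y_2 = -Pa²(3x-a)/(6EI)  [x>a] = -19·2²·(3·(32/5)-2)/(6·5000) = -817/18750 m
Superposition: y = Σ y_i = -1/750 m ≈ -0.001333 m

y(32/5) = -1/750 m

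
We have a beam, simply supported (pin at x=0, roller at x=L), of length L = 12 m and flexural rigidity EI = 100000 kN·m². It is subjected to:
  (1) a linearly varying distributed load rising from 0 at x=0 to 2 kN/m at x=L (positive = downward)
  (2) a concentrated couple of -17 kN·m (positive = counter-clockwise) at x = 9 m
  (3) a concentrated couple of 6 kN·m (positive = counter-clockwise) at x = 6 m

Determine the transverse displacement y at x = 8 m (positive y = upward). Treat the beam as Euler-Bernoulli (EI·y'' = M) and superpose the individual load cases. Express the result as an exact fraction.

Load 1 — triangular load w₀=2 kN/m (0→w₀ over full span):
  y_1 = -w₀x(7L⁴-10L²x²+3x⁴)/(360LEI) = -2·8·(7·12⁴-10·12²·8²+3·8⁴)/(360·12·100000) = -68/28125 m
Load 2 — applied couple M₀=-17 kN·m at a=9 m (b=L-a=3):
  y_2 = (M₀x³/(6L)+C₁x)/EI  [x≤a] with C₁=M₀(3b²-L²)/(6L)=221/8 = ((-17)·8³/(6·12)+(221/8)·8)/100000 = 901/900000 m
Load 3 — applied couple M₀=6 kN·m at a=6 m (b=L-a=6):
  y_3 = (M₀x³/(6L)-M₀(x-a)²/2+C₁x)/EI  [x>a] with C₁=M₀(3b²-L²)/(6L)=-3 = (6·8³/(6·12)-6·(8-6)²/2+(-3)·8)/100000 = 1/15000 m
Superposition: y = Σ y_i = -27/20000 m ≈ -0.001350 m

y(8) = -27/20000 m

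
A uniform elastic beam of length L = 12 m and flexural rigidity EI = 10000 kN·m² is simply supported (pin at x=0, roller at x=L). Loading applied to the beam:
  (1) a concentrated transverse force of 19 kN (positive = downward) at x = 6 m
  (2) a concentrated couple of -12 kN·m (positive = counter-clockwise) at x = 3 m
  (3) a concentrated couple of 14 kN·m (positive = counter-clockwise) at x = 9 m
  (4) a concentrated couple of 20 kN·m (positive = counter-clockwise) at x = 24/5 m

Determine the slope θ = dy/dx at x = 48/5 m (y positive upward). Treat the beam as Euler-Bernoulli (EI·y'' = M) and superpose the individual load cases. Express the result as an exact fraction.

θ(48/5) = 16687/1000000 rad

Load 1 — point force P=19 kN at a=6 m (b=L-a=6):
  θ_1 = -Pa(2L²-6Lx+3x²+a²)/(6LEI)  [x>a] = -19·6·(2·12²-6·12·(48/5)+3·(48/5)²+6²)/(6·12·10000) = 3591/250000 rad
Load 2 — applied couple M₀=-12 kN·m at a=3 m (b=L-a=9):
  θ_2 = (M₀x²/(2L)-M₀(x-a)+C₁)/EI  [x>a] with C₁=M₀(3b²-L²)/(6L)=-33/2 = ((-12)·(48/5)²/(2·12)-(-12)·((48/5)-3)+(-33/2))/10000 = 831/500000 rad
Load 3 — applied couple M₀=14 kN·m at a=9 m (b=L-a=3):
  θ_3 = (M₀x²/(2L)-M₀(x-a)+C₁)/EI  [x>a] with C₁=M₀(3b²-L²)/(6L)=-91/4 = (14·(48/5)²/(2·12)-14·((48/5)-9)+(-91/4))/10000 = 2261/1000000 rad
Load 4 — applied couple M₀=20 kN·m at a=24/5 m (b=L-a=36/5):
  θ_4 = (M₀x²/(2L)-M₀(x-a)+C₁)/EI  [x>a] with C₁=M₀(3b²-L²)/(6L)=16/5 = (20·(48/5)²/(2·12)-20·((48/5)-(24/5))+(16/5))/10000 = -1/625 rad
Superposition: θ = Σ θ_i = 16687/1000000 rad ≈ 0.016687 rad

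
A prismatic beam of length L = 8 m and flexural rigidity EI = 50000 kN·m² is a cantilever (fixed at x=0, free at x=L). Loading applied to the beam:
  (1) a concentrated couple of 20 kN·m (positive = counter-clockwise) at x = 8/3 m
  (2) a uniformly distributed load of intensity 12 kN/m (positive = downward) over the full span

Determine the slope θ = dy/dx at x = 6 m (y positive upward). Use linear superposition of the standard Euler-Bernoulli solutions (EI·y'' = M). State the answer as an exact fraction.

θ(6) = -179/9375 rad

Load 1 — applied couple M₀=20 kN·m at a=8/3 m (b=L-a=16/3):
  θ_1 = M₀a/EI  [x>a] = 20·(8/3)/50000 = 2/1875 rad
Load 2 — uniform load w=12 kN/m over full span:
  θ_2 = -wx(x²-3Lx+3L²)/(6EI) = -12·6·(6²-3·8·6+3·8²)/(6·50000) = -63/3125 rad
Superposition: θ = Σ θ_i = -179/9375 rad ≈ -0.019093 rad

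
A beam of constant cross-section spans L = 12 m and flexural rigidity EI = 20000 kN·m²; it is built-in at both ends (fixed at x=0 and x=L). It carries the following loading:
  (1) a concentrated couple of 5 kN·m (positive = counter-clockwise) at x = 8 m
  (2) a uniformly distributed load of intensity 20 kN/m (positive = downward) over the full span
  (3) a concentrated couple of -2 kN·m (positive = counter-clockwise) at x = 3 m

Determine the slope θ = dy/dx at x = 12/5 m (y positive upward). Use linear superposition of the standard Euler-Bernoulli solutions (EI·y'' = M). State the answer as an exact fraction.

Load 1 — applied couple M₀=5 kN·m at a=8 m (b=L-a=4):
  θ_1 = (R_Ax²/2 - M_Ax)/EI  [x≤a] with R_A=5/9, M_A=5/3 = ((5/9)·(12/5)²/2 - (5/3)·(12/5))/20000 = -3/25000 rad
Load 2 — uniform load w=20 kN/m over full span:
  θ_2 = -wx(L-x)(L-2x)/(12EI) = -20·(12/5)·(12-(12/5))·(12-2·(12/5))/(12·20000) = -216/15625 rad
Load 3 — applied couple M₀=-2 kN·m at a=3 m (b=L-a=9):
  θ_3 = (R_Ax²/2 - M_Ax)/EI  [x≤a] with R_A=-3/16, M_A=3/8 = ((-3/16)·(12/5)²/2 - (3/8)·(12/5))/20000 = -9/125000 rad
Superposition: θ = Σ θ_i = -219/15625 rad ≈ -0.014016 rad

θ(12/5) = -219/15625 rad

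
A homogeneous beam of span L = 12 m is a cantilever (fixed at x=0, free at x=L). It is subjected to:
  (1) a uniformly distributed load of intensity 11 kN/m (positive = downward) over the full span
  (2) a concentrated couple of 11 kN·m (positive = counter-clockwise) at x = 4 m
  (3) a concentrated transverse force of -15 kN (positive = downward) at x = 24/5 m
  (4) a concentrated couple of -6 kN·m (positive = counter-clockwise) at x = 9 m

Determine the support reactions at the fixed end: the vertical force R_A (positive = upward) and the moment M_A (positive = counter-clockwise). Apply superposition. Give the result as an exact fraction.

R_A = 117 kN, M_A = 715 kN·m

Load 1 — uniform load w=11 kN/m over full span:
  R_A = wL = 11·12 = 132 kN
  M_A = wL²/2 = 11·12²/2 = 792 kN·m
Load 2 — applied couple M₀=11 kN·m at a=4 m (b=L-a=8):
  R_A = 0 kN
  M_A = -M₀ = -11 kN·m
Load 3 — point force P=-15 kN at a=24/5 m (b=L-a=36/5):
  R_A = P = (-15) = -15 kN
  M_A = Pa = (-15)·(24/5) = -72 kN·m
Load 4 — applied couple M₀=-6 kN·m at a=9 m (b=L-a=3):
  R_A = 0 kN
  M_A = -M₀ = -(-6) = 6 kN·m
Superposition: R_A = 117 kN, M_A = 715 kN·m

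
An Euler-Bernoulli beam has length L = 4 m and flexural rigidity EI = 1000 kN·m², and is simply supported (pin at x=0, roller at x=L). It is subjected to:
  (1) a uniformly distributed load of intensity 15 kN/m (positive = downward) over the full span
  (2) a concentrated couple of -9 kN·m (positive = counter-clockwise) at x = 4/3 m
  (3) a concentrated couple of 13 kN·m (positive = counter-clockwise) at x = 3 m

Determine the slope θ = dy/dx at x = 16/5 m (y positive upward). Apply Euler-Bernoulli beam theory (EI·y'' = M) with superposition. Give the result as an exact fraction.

Load 1 — uniform load w=15 kN/m over full span:
  θ_1 = -w(L³-6Lx²+4x³)/(24EI) = -15·(4³-6·4·(16/5)²+4·(16/5)³)/(24·1000) = 99/3125 rad
Load 2 — applied couple M₀=-9 kN·m at a=4/3 m (b=L-a=8/3):
  θ_2 = (M₀x²/(2L)-M₀(x-a)+C₁)/EI  [x>a] with C₁=M₀(3b²-L²)/(6L)=-2 = ((-9)·(16/5)²/(2·4)-(-9)·((16/5)-(4/3))+(-2))/1000 = 41/12500 rad
Load 3 — applied couple M₀=13 kN·m at a=3 m (b=L-a=1):
  θ_3 = (M₀x²/(2L)-M₀(x-a)+C₁)/EI  [x>a] with C₁=M₀(3b²-L²)/(6L)=-169/24 = (13·(16/5)²/(2·4)-13·((16/5)-3)+(-169/24))/1000 = 4199/600000 rad
Superposition: θ = Σ θ_i = 1007/24000 rad ≈ 0.041958 rad

θ(16/5) = 1007/24000 rad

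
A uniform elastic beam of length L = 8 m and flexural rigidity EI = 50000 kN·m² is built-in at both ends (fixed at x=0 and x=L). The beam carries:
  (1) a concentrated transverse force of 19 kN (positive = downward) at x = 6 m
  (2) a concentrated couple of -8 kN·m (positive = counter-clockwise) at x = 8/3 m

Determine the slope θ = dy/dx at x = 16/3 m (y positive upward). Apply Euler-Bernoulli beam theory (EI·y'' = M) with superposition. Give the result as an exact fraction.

θ(16/3) = 89/675000 rad

Load 1 — point force P=19 kN at a=6 m (b=L-a=2):
  θ_1 = -Pb²x(2aL-(3a+b)x)/(2L³EI)  [x≤a] = -19·2²·(16/3)·(2·6·8-(3·6+2)·(16/3))/(2·8³·50000) = 19/225000 rad
Load 2 — applied couple M₀=-8 kN·m at a=8/3 m (b=L-a=16/3):
  θ_2 = (R_Ax²/2 - M_Ax - M₀(x-a))/EI  [x>a] with R_A=-4/3, M_A=0 = ((-4/3)·(16/3)²/2 - 0·(16/3) - (-8)·((16/3)-(8/3)))/50000 = 4/84375 rad
Superposition: θ = Σ θ_i = 89/675000 rad ≈ 0.000132 rad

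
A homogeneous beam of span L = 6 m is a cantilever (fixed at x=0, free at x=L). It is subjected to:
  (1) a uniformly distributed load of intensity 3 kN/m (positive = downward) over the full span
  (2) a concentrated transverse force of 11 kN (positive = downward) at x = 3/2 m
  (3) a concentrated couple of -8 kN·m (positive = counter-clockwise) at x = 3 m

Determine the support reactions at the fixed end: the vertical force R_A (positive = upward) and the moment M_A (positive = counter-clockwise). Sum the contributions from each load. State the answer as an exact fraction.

R_A = 29 kN, M_A = 157/2 kN·m

Load 1 — uniform load w=3 kN/m over full span:
  R_A = wL = 3·6 = 18 kN
  M_A = wL²/2 = 3·6²/2 = 54 kN·m
Load 2 — point force P=11 kN at a=3/2 m (b=L-a=9/2):
  R_A = P = 11 kN
  M_A = Pa = 11·(3/2) = 33/2 kN·m
Load 3 — applied couple M₀=-8 kN·m at a=3 m (b=L-a=3):
  R_A = 0 kN
  M_A = -M₀ = -(-8) = 8 kN·m
Superposition: R_A = 29 kN, M_A = 157/2 kN·m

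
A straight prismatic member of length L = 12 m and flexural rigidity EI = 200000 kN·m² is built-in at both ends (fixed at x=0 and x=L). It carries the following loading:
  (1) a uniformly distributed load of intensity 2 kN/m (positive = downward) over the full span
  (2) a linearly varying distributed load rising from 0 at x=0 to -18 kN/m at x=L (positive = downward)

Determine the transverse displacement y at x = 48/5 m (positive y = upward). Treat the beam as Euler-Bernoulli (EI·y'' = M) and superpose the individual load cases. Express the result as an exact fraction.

y(48/5) = 43632/48828125 m

Load 1 — uniform load w=2 kN/m over full span:
  y_1 = -wx²(L-x)²/(24EI) = -2·(48/5)²·(12-(48/5))²/(24·200000) = -432/1953125 m
Load 2 — triangular load w₀=-18 kN/m (0→w₀ over full span):
  y_2 = -w₀x²(L-x)²(x+2L)/(120LEI) = -(-18)·(48/5)²·(12-(48/5))²·((48/5)+2·12)/(120·12·200000) = 54432/48828125 m
Superposition: y = Σ y_i = 43632/48828125 m ≈ 0.000894 m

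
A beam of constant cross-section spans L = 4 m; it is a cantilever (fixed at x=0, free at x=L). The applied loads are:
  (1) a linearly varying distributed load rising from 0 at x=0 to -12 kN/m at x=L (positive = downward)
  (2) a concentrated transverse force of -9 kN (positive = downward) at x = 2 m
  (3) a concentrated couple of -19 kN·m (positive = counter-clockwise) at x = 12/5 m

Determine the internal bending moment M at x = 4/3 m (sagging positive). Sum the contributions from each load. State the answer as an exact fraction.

Load 1 — triangular load w₀=-12 kN/m (0→w₀ over full span):
  M_1 = w₀Lx/2 - w₀L²/3 - w₀x³/(6L) = (-12)·4·(4/3)/2 - (-12)·4²/3 - (-12)·(4/3)³/(6·4) = 896/27 kN·m
Load 2 — point force P=-9 kN at a=2 m (b=L-a=2):
  M_2 = -P(a-x)  [x≤a] = -(-9)·(2-(4/3)) = 6 kN·m
Load 3 — applied couple M₀=-19 kN·m at a=12/5 m (b=L-a=8/5):
  M_3 = M₀  [x≤a] = (-19) = -19 kN·m
Superposition: M = Σ M_i = 545/27 kN·m ≈ 20.185185 kN·m

M(4/3) = 545/27 kN·m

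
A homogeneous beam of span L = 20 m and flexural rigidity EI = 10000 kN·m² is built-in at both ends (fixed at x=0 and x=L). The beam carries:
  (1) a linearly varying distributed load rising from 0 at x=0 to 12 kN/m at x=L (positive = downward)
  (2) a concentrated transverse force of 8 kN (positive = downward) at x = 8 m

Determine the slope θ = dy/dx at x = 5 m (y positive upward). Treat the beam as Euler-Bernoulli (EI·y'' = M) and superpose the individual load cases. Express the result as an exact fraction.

Load 1 — triangular load w₀=12 kN/m (0→w₀ over full span):
  θ_1 = -w₀(2x(L-x)(L-2x)(x+2L)+x²(L-x)²)/(120LEI) = -12·(2·5·(20-5)·(20-2·5)·(5+2·20)+5²·(20-5)²)/(120·20·10000) = -117/3200 rad
Load 2 — point force P=8 kN at a=8 m (b=L-a=12):
  θ_2 = -Pb²x(2aL-(3a+b)x)/(2L³EI)  [x≤a] = -8·12²·5·(2·8·20-(3·8+12)·5)/(2·20³·10000) = -63/12500 rad
Superposition: θ = Σ θ_i = -16641/400000 rad ≈ -0.041603 rad

θ(5) = -16641/400000 rad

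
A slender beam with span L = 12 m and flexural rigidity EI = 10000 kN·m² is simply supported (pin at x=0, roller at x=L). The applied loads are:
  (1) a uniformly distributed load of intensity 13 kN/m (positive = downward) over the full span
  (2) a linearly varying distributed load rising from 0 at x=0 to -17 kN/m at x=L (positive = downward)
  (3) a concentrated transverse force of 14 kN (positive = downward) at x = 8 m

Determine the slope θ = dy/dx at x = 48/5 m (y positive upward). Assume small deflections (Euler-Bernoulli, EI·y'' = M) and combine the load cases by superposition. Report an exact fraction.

Load 1 — uniform load w=13 kN/m over full span:
  θ_1 = -w(L³-6Lx²+4x³)/(24EI) = -13·(12³-6·12·(48/5)²+4·(48/5)³)/(24·10000) = 11583/156250 rad
Load 2 — triangular load w₀=-17 kN/m (0→w₀ over full span):
  θ_2 = -w₀(7L⁴-30L²x²+15x⁴)/(360LEI) = -(-17)·(7·12⁴-30·12²·(48/5)²+15·(48/5)⁴)/(360·12·10000) = -38607/781250 rad
Load 3 — point force P=14 kN at a=8 m (b=L-a=4):
  θ_3 = -Pa(2L²-6Lx+3x²+a²)/(6LEI)  [x>a] = -14·8·(2·12²-6·12·(48/5)+3·(48/5)²+8²)/(6·12·10000) = 1372/140625 rad
Superposition: θ = Σ θ_i = 121186/3515625 rad ≈ 0.034471 rad

θ(48/5) = 121186/3515625 rad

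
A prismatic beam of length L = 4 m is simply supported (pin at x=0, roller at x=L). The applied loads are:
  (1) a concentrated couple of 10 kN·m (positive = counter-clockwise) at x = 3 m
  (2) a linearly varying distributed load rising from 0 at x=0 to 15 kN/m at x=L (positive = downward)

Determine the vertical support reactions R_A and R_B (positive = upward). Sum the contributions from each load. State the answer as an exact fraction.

Load 1 — applied couple M₀=10 kN·m at a=3 m (b=L-a=1):
  R_A = M₀/L = 10/4 = 5/2 kN
  R_B = -M₀/L = -10/4 = -5/2 kN
Load 2 — triangular load w₀=15 kN/m (0→w₀ over full span):
  R_A = w₀L/6 = 15·4/6 = 10 kN
  R_B = w₀L/3 = 15·4/3 = 20 kN
Superposition: R_A = 25/2 kN, R_B = 35/2 kN

R_A = 25/2 kN, R_B = 35/2 kN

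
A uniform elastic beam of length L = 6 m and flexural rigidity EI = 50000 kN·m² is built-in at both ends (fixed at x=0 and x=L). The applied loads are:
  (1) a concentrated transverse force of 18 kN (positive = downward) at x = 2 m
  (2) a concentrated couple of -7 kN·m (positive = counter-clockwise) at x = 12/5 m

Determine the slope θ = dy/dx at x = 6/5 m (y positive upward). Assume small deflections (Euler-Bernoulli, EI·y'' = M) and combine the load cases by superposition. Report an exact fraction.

Load 1 — point force P=18 kN at a=2 m (b=L-a=4):
  θ_1 = -Pb²x(2aL-(3a+b)x)/(2L³EI)  [x≤a] = -18·4²·(6/5)·(2·2·6-(3·2+4)·(6/5))/(2·6³·50000) = -3/15625 rad
Load 2 — applied couple M₀=-7 kN·m at a=12/5 m (b=L-a=18/5):
  θ_2 = (R_Ax²/2 - M_Ax)/EI  [x≤a] with R_A=-42/25, M_A=-21/25 = ((-42/25)·(6/5)²/2 - (-21/25)·(6/5))/50000 = -63/15625000 rad
Superposition: θ = Σ θ_i = -3063/15625000 rad ≈ -0.000196 rad

θ(6/5) = -3063/15625000 rad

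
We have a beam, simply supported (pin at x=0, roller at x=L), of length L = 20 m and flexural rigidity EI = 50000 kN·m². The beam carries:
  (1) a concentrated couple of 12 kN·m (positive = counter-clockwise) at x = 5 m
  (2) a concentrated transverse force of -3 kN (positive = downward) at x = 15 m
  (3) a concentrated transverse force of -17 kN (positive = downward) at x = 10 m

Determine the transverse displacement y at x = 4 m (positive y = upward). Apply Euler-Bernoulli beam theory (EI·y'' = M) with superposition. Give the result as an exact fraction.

Load 1 — applied couple M₀=12 kN·m at a=5 m (b=L-a=15):
  y_1 = (M₀x³/(6L)+C₁x)/EI  [x≤a] with C₁=M₀(3b²-L²)/(6L)=55/2 = (12·4³/(6·20)+(55/2)·4)/50000 = 291/125000 m
Load 2 — point force P=-3 kN at a=15 m (b=L-a=5):
  y_2 = -Pbx(L²-b²-x²)/(6LEI)  [x≤a] = -(-3)·5·4·(20²-5²-4²)/(6·20·50000) = 359/100000 m
Load 3 — point force P=-17 kN at a=10 m (b=L-a=10):
  y_3 = -Pbx(L²-b²-x²)/(6LEI)  [x≤a] = -(-17)·10·4·(20²-10²-4²)/(6·20·50000) = 1207/37500 m
Superposition: y = Σ y_i = 57157/1500000 m ≈ 0.038105 m

y(4) = 57157/1500000 m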